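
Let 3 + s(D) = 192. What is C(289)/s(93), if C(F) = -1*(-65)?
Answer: 65/189 ≈ 0.34392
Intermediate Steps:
C(F) = 65
s(D) = 189 (s(D) = -3 + 192 = 189)
C(289)/s(93) = 65/189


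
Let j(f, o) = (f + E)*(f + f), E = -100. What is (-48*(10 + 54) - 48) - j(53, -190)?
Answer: 1862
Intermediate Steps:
j(f, o) = 2*f*(-100 + f) (j(f, o) = (f - 100)*(f + f) = (-100 + f)*(2*f) = 2*f*(-100 + f))
(-48*(10 + 54) - 48) - j(53, -190) = (-48*(10 + 54) - 48) - 2*53*(-100 + 53) = (-48*64 - 48) - 2*53*(-47) = (-3072 - 48) - 1*(-4982) = -3120 + 4982 = 1862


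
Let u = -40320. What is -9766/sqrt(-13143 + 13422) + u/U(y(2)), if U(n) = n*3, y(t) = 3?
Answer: -4480 - 9766*sqrt(31)/93 ≈ -5064.7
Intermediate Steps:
U(n) = 3*n
-9766/sqrt(-13143 + 13422) + u/U(y(2)) = -9766/sqrt(-13143 + 13422) - 40320/(3*3) = -9766*sqrt(31)/93 - 40320/9 = -9766*sqrt(31)/93 - 40320*1/9 = -9766*sqrt(31)/93 - 4480 = -4480 - 9766*sqrt(31)/93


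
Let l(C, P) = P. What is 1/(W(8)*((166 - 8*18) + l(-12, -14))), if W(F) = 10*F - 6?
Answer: 1/592 ≈ 0.0016892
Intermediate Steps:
W(F) = -6 + 10*F
1/(W(8)*((166 - 8*18) + l(-12, -14))) = 1/((-6 + 10*8)*((166 - 8*18) - 14)) = 1/((-6 + 80)*((166 - 144) - 14)) = 1/(74*(22 - 14)) = 1/(74*8) = 1/592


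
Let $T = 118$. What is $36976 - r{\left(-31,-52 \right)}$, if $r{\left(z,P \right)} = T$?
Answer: $36858$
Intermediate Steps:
$r{\left(z,P \right)} = 118$
$36976 - r{\left(-31,-52 \right)} = 36976 - 118 = 36858$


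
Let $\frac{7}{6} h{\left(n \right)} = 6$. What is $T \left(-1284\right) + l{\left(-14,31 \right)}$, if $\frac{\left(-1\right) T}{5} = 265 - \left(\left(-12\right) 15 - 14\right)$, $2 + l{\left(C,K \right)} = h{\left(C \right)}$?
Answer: $\frac{20627482}{7} \approx 2.9468 \cdot 10^{6}$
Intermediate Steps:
$h{\left(n \right)} = \frac{36}{7}$ ($h{\left(n \right)} = \frac{6}{7} \cdot 6 = \frac{36}{7}$)
$l{\left(C,K \right)} = \frac{22}{7}$ ($l{\left(C,K \right)} = -2 + \frac{36}{7} = \frac{22}{7}$)
$T = -2295$ ($T = - 5 \left(265 - \left(\left(-12\right) 15 - 14\right)\right) = - 5 \left(265 - \left(-180 - 14\right)\right) = - 5 \left(265 - -194\right) = - 5 \left(265 + 194\right) = \left(-5\right) 459 = -2295$)
$T \left(-1284\right) + l{\left(-14,31 \right)} = \left(-2295\right) \left(-1284\right) + \frac{22}{7} = 2946780 + \frac{22}{7} = \frac{20627482}{7}$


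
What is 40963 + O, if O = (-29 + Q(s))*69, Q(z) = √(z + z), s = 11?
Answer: 38962 + 69*√22 ≈ 39286.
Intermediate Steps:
Q(z) = √2*√z (Q(z) = √(2*z) = √2*√z)
O = -2001 + 69*√22 (O = (-29 + √2*√11)*69 = (-29 + √22)*69 = -2001 + 69*√22 ≈ -1677.4)
40963 + O = 40963 + (-2001 + 69*√22) = 38962 + 69*√22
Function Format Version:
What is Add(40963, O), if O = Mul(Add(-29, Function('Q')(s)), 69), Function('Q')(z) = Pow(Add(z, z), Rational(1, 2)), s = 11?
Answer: Add(38962, Mul(69, Pow(22, Rational(1, 2)))) ≈ 39286.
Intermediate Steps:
Function('Q')(z) = Mul(Pow(2, Rational(1, 2)), Pow(z, Rational(1, 2))) (Function('Q')(z) = Pow(Mul(2, z), Rational(1, 2)) = Mul(Pow(2, Rational(1, 2)), Pow(z, Rational(1, 2))))
O = Add(-2001, Mul(69, Pow(22, Rational(1, 2)))) (O = Mul(Add(-29, Mul(Pow(2, Rational(1, 2)), Pow(11, Rational(1, 2)))), 69) = Mul(Add(-29, Pow(22, Rational(1, 2))), 69) = Add(-2001, Mul(69, Pow(22, Rational(1, 2)))) ≈ -1677.4)
Add(40963, O) = Add(40963, Add(-2001, Mul(69, Pow(22, Rational(1, 2))))) = Add(38962, Mul(69, Pow(22, Rational(1, 2))))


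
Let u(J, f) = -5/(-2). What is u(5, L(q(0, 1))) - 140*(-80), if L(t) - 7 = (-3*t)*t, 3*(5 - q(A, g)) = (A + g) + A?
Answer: 22405/2 ≈ 11203.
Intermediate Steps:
q(A, g) = 5 - 2*A/3 - g/3 (q(A, g) = 5 - ((A + g) + A)/3 = 5 - (g + 2*A)/3 = 5 + (-2*A/3 - g/3) = 5 - 2*A/3 - g/3)
L(t) = 7 - 3*t² (L(t) = 7 + (-3*t)*t = 7 - 3*t²)
u(J, f) = 5/2 (u(J, f) = -5*(-½) = 5/2)
u(5, L(q(0, 1))) - 140*(-80) = 5/2 - 140*(-80) = 5/2 + 11200 = 22405/2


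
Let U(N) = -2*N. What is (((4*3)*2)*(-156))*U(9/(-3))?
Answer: -22464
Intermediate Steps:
(((4*3)*2)*(-156))*U(9/(-3)) = (((4*3)*2)*(-156))*(-18/(-3)) = ((12*2)*(-156))*(-18*(-1)/3) = (24*(-156))*(-2*(-3)) = -3744*6 = -22464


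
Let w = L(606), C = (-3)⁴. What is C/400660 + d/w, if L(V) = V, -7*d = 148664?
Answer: -29781687319/849799860 ≈ -35.046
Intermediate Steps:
d = -148664/7 (d = -⅐*148664 = -148664/7 ≈ -21238.)
C = 81
w = 606
C/400660 + d/w = 81/400660 - 148664/7/606 = 81*(1/400660) - 148664/7*1/606 = 81/400660 - 74332/2121 = -29781687319/849799860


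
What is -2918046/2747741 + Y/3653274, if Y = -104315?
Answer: -475958790653/436445684958 ≈ -1.0905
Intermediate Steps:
-2918046/2747741 + Y/3653274 = -2918046/2747741 - 104315/3653274 = -475958790653/436445684958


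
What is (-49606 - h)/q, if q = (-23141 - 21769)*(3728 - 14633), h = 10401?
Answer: -60007/489743550 ≈ -0.00012253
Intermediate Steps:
q = 489743550 (q = -44910*(-10905) = 489743550)
(-49606 - h)/q = (-49606 - 1*10401)/489743550 = (-49606 - 10401)*(1/489743550) = -60007*1/489743550 = -60007/489743550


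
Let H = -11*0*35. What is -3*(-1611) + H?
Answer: 4833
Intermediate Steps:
H = 0 (H = 0*35 = 0)
-3*(-1611) + H = -3*(-1611) + 0 = 4833 + 0 = 4833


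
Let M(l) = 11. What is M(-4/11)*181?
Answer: 1991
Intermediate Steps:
M(-4/11)*181 = 11*181 = 1991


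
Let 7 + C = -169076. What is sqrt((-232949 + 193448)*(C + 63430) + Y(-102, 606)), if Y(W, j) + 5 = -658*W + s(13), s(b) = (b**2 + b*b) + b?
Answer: sqrt(4173466615) ≈ 64602.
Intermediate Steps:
C = -169083 (C = -7 - 169076 = -169083)
s(b) = b + 2*b**2 (s(b) = (b**2 + b**2) + b = 2*b**2 + b = b + 2*b**2)
Y(W, j) = 346 - 658*W (Y(W, j) = -5 + (-658*W + 13*(1 + 2*13)) = -5 + (-658*W + 13*(1 + 26)) = -5 + (-658*W + 13*27) = -5 + (-658*W + 351) = -5 + (351 - 658*W) = 346 - 658*W)
sqrt((-232949 + 193448)*(C + 63430) + Y(-102, 606)) = sqrt((-232949 + 193448)*(-169083 + 63430) + (346 - 658*(-102))) = sqrt(-39501*(-105653) + (346 + 67116)) = sqrt(4173399153 + 67462) = sqrt(4173466615)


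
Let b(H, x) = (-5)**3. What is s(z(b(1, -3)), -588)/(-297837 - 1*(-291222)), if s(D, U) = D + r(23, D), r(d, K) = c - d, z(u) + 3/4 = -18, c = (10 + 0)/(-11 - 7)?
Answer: 1523/238140 ≈ 0.0063954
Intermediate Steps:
b(H, x) = -125
c = -5/9 (c = 10/(-18) = 10*(-1/18) = -5/9 ≈ -0.55556)
z(u) = -75/4 (z(u) = -3/4 - 18 = -75/4)
r(d, K) = -5/9 - d
s(D, U) = -212/9 + D (s(D, U) = D + (-5/9 - 1*23) = D + (-5/9 - 23) = D - 212/9 = -212/9 + D)
s(z(b(1, -3)), -588)/(-297837 - 1*(-291222)) = (-212/9 - 75/4)/(-297837 - 1*(-291222)) = -1523/(36*(-297837 + 291222)) = -1523/36/(-6615) = -1523/36*(-1/6615) = 1523/238140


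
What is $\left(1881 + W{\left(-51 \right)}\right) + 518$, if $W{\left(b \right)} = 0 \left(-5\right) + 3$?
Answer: $2402$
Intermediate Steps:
$W{\left(b \right)} = 3$ ($W{\left(b \right)} = 0 + 3 = 3$)
$\left(1881 + W{\left(-51 \right)}\right) + 518 = \left(1881 + 3\right) + 518 = 1884 + 518 = 2402$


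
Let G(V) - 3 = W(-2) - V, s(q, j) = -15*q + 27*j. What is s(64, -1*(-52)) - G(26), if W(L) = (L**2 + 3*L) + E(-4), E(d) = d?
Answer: 473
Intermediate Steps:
W(L) = -4 + L**2 + 3*L (W(L) = (L**2 + 3*L) - 4 = -4 + L**2 + 3*L)
G(V) = -3 - V (G(V) = 3 + ((-4 + (-2)**2 + 3*(-2)) - V) = 3 + ((-4 + 4 - 6) - V) = 3 + (-6 - V) = -3 - V)
s(64, -1*(-52)) - G(26) = (-15*64 + 27*(-1*(-52))) - (-3 - 1*26) = (-960 + 27*52) - (-3 - 26) = (-960 + 1404) - 1*(-29) = 444 + 29 = 473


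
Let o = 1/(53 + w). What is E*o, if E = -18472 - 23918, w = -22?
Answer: -42390/31 ≈ -1367.4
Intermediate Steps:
E = -42390
o = 1/31 (o = 1/(53 - 22) = 1/31 ≈ 0.032258)
E*o = -42390*1/31 = -42390/31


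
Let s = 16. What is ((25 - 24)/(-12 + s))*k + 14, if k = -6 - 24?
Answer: 13/2 ≈ 6.5000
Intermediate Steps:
k = -30
((25 - 24)/(-12 + s))*k + 14 = ((25 - 24)/(-12 + 16))*(-30) + 14 = (1/4)*(-30) + 14 = -15/2 + 14 = 13/2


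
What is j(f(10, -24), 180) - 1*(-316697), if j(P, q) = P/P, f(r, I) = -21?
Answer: 316698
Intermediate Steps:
j(P, q) = 1
j(f(10, -24), 180) - 1*(-316697) = 1 - 1*(-316697) = 1 + 316697 = 316698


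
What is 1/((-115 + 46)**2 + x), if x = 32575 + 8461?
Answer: 1/45797 ≈ 2.1835e-5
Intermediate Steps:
x = 41036
1/((-115 + 46)**2 + x) = 1/((-115 + 46)**2 + 41036) = 1/((-69)**2 + 41036) = 1/(4761 + 41036) = 1/45797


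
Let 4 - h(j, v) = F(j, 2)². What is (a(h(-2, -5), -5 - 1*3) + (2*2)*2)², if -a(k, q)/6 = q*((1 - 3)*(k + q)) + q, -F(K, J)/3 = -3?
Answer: 67502656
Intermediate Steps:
F(K, J) = 9 (F(K, J) = -3*(-3) = 9)
h(j, v) = -77 (h(j, v) = 4 - 1*9² = 4 - 1*81 = 4 - 81 = -77)
a(k, q) = -6*q - 6*q*(-2*k - 2*q) (a(k, q) = -6*(q*((1 - 3)*(k + q)) + q) = -6*(q*(-2*(k + q)) + q) = -6*(q*(-2*k - 2*q) + q) = -6*(q + q*(-2*k - 2*q)) = -6*q - 6*q*(-2*k - 2*q))
(a(h(-2, -5), -5 - 1*3) + (2*2)*2)² = (6*(-5 - 1*3)*(-1 + 2*(-77) + 2*(-5 - 1*3)) + (2*2)*2)² = (6*(-5 - 3)*(-1 - 154 + 2*(-5 - 3)) + 4*2)² = (6*(-8)*(-1 - 154 + 2*(-8)) + 8)² = (6*(-8)*(-1 - 154 - 16) + 8)² = (6*(-8)*(-171) + 8)² = (8208 + 8)² = 8216² = 67502656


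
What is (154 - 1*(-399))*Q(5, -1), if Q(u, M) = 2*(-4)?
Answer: -4424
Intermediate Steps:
Q(u, M) = -8
(154 - 1*(-399))*Q(5, -1) = (154 - 1*(-399))*(-8) = (154 + 399)*(-8) = 553*(-8) = -4424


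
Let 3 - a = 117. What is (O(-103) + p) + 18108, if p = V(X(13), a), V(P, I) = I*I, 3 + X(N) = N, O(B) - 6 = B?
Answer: 31007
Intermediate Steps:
a = -114 (a = 3 - 1*117 = 3 - 117 = -114)
O(B) = 6 + B
X(N) = -3 + N
V(P, I) = I²
p = 12996 (p = (-114)² = 12996)
(O(-103) + p) + 18108 = ((6 - 103) + 12996) + 18108 = (-97 + 12996) + 18108 = 12899 + 18108 = 31007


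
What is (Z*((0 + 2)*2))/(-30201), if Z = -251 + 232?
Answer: 76/30201 ≈ 0.0025165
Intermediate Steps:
Z = -19
(Z*((0 + 2)*2))/(-30201) = -19*(0 + 2)*2/(-30201) = -38*2*(-1/30201) = -19*4*(-1/30201) = -76*(-1/30201) = 76/30201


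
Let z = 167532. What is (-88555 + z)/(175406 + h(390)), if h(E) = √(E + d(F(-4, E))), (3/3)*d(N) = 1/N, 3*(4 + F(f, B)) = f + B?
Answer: 5181036833588/11506956902801 - 236931*√6061418/11506956902801 ≈ 0.45020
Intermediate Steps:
F(f, B) = -4 + B/3 + f/3 (F(f, B) = -4 + (f + B)/3 = -4 + (B + f)/3 = -4 + (B/3 + f/3) = -4 + B/3 + f/3)
d(N) = 1/N
h(E) = √(E + 1/(-16/3 + E/3)) (h(E) = √(E + 1/(-4 + E/3 + (⅓)*(-4))) = √(E + 1/(-4 + E/3 - 4/3)) = √(E + 1/(-16/3 + E/3)))
(-88555 + z)/(175406 + h(390)) = (-88555 + 167532)/(175406 + √((3 + 390*(-16 + 390))/(-16 + 390))) = 78977/(175406 + √((3 + 390*374)/374)) = 78977/(175406 + √((3 + 145860)/374)) = 78977/(175406 + √((1/374)*145863)) = 78977/(175406 + √(145863/374)) = 78977/(175406 + 3*√6061418/374)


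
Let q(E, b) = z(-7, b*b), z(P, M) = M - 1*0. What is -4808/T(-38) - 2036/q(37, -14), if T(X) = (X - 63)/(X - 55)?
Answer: -21961465/4949 ≈ -4437.6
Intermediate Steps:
z(P, M) = M (z(P, M) = M + 0 = M)
q(E, b) = b² (q(E, b) = b*b = b²)
T(X) = (-63 + X)/(-55 + X)
-4808/T(-38) - 2036/q(37, -14) = -4808*(-55 - 38)/(-63 - 38) - 2036/((-14)²) = -4808/(-101/(-93)) - 2036/196 = -4808/((-1/93*(-101))) - 2036*1/196 = -4808/101/93 - 509/49 = -4808*93/101 - 509/49 = -447144/101 - 509/49 = -21961465/4949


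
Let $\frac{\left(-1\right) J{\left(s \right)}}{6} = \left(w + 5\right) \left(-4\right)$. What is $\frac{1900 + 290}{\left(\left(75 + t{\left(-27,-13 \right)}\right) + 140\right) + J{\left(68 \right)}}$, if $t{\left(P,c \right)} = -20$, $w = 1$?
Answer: $\frac{730}{113} \approx 6.4602$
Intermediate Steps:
$J{\left(s \right)} = 144$ ($J{\left(s \right)} = - 6 \left(1 + 5\right) \left(-4\right) = - 6 \cdot 6 \left(-4\right) = \left(-6\right) \left(-24\right) = 144$)
$\frac{1900 + 290}{\left(\left(75 + t{\left(-27,-13 \right)}\right) + 140\right) + J{\left(68 \right)}} = \frac{1900 + 290}{\left(\left(75 - 20\right) + 140\right) + 144} = \frac{2190}{\left(55 + 140\right) + 144} = \frac{2190}{195 + 144} = \frac{2190}{339} = 2190 \cdot \frac{1}{339} = \frac{730}{113}$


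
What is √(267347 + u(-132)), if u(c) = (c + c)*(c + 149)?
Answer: √262859 ≈ 512.70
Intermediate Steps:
u(c) = 2*c*(149 + c) (u(c) = (2*c)*(149 + c) = 2*c*(149 + c))
√(267347 + u(-132)) = √(267347 + 2*(-132)*(149 - 132)) = √(267347 + 2*(-132)*17) = √(267347 - 4488) = √262859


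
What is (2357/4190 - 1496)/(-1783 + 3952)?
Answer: -6265883/9088110 ≈ -0.68946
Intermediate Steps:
(2357/4190 - 1496)/(-1783 + 3952) = (2357*(1/4190) - 1496)/2169 = (2357/4190 - 1496)*(1/2169) = -6265883/4190*1/2169 = -6265883/9088110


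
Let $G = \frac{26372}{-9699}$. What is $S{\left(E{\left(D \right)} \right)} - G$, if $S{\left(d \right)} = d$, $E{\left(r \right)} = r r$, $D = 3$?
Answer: $\frac{113663}{9699} \approx 11.719$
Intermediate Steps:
$E{\left(r \right)} = r^{2}$
$G = - \frac{26372}{9699}$ ($G = 26372 \left(- \frac{1}{9699}\right) = - \frac{26372}{9699} \approx -2.719$)
$S{\left(E{\left(D \right)} \right)} - G = 3^{2} - - \frac{26372}{9699} = 9 + \frac{26372}{9699} = \frac{113663}{9699}$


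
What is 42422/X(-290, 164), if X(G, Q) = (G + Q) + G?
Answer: -21211/208 ≈ -101.98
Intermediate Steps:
X(G, Q) = Q + 2*G
42422/X(-290, 164) = 42422/(164 + 2*(-290)) = 42422/(164 - 580) = 42422/(-416) = 42422*(-1/416) = -21211/208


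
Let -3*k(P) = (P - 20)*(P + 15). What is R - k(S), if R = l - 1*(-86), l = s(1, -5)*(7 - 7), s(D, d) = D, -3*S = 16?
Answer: 118/27 ≈ 4.3704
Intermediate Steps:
S = -16/3 (S = -⅓*16 = -16/3 ≈ -5.3333)
l = 0 (l = 1*(7 - 7) = 1*0 = 0)
k(P) = -(-20 + P)*(15 + P)/3 (k(P) = -(P - 20)*(P + 15)/3 = -(-20 + P)*(15 + P)/3)
R = 86 (R = 0 - 1*(-86) = 0 + 86 = 86)
R - k(S) = 86 - (100 - (-16/3)²/3 + (5/3)*(-16/3)) = 86 - (100 - ⅓*256/9 - 80/9) = 86 - (100 - 256/27 - 80/9) = 86 - 1*2204/27 = 86 - 2204/27 = 118/27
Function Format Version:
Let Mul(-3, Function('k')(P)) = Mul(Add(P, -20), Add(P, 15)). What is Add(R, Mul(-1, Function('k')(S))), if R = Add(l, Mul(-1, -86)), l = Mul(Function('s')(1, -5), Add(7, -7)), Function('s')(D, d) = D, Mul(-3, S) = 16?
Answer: Rational(118, 27) ≈ 4.3704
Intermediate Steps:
S = Rational(-16, 3) (S = Mul(Rational(-1, 3), 16) = Rational(-16, 3) ≈ -5.3333)
l = 0 (l = Mul(1, Add(7, -7)) = Mul(1, 0) = 0)
Function('k')(P) = Mul(Rational(-1, 3), Add(-20, P), Add(15, P)) (Function('k')(P) = Mul(Rational(-1, 3), Mul(Add(P, -20), Add(P, 15))) = Mul(Rational(-1, 3), Mul(Add(-20, P), Add(15, P))) = Mul(Rational(-1, 3), Add(-20, P), Add(15, P)))
R = 86 (R = Add(0, Mul(-1, -86)) = Add(0, 86) = 86)
Add(R, Mul(-1, Function('k')(S))) = Add(86, Mul(-1, Add(100, Mul(Rational(-1, 3), Pow(Rational(-16, 3), 2)), Mul(Rational(5, 3), Rational(-16, 3))))) = Add(86, Mul(-1, Add(100, Mul(Rational(-1, 3), Rational(256, 9)), Rational(-80, 9)))) = Add(86, Mul(-1, Add(100, Rational(-256, 27), Rational(-80, 9)))) = Add(86, Mul(-1, Rational(2204, 27))) = Add(86, Rational(-2204, 27)) = Rational(118, 27)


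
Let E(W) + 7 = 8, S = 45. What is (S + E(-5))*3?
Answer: 138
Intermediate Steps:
E(W) = 1 (E(W) = -7 + 8 = 1)
(S + E(-5))*3 = (45 + 1)*3 = 46*3 = 138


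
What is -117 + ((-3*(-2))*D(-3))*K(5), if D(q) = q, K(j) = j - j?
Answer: -117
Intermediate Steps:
K(j) = 0
-117 + ((-3*(-2))*D(-3))*K(5) = -117 + (-3*(-2)*(-3))*0 = -117 + (6*(-3))*0 = -117 - 18*0 = -117 + 0 = -117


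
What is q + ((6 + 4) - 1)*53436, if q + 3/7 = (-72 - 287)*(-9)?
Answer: 3389082/7 ≈ 4.8415e+5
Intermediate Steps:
q = 22614/7 (q = -3/7 + (-72 - 287)*(-9) = -3/7 - 359*(-9) = -3/7 + 3231 = 22614/7 ≈ 3230.6)
q + ((6 + 4) - 1)*53436 = 22614/7 + ((6 + 4) - 1)*53436 = 22614/7 + (10 - 1)*53436 = 22614/7 + 9*53436 = 22614/7 + 480924 = 3389082/7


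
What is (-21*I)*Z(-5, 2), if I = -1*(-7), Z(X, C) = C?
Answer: -294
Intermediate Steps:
I = 7
(-21*I)*Z(-5, 2) = -21*7*2 = -147*2 = -294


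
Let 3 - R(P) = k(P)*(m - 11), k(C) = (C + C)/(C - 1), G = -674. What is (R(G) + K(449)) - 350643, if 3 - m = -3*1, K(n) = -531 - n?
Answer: -47467352/135 ≈ -3.5161e+5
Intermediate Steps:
m = 6 (m = 3 - (-3) = 3 - 1*(-3) = 3 + 3 = 6)
k(C) = 2*C/(-1 + C) (k(C) = (2*C)/(-1 + C) = 2*C/(-1 + C))
R(P) = 3 + 10*P/(-1 + P) (R(P) = 3 - 2*P/(-1 + P)*(6 - 11) = 3 - 2*P/(-1 + P)*(-5) = 3 - (-10)*P/(-1 + P) = 3 + 10*P/(-1 + P))
(R(G) + K(449)) - 350643 = ((-3 + 13*(-674))/(-1 - 674) + (-531 - 1*449)) - 350643 = ((-3 - 8762)/(-675) + (-531 - 449)) - 350643 = (-1/675*(-8765) - 980) - 350643 = (1753/135 - 980) - 350643 = -130547/135 - 350643 = -47467352/135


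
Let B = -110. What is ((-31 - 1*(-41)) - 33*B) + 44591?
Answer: 48231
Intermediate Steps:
((-31 - 1*(-41)) - 33*B) + 44591 = ((-31 - 1*(-41)) - 33*(-110)) + 44591 = ((-31 + 41) + 3630) + 44591 = (10 + 3630) + 44591 = 3640 + 44591 = 48231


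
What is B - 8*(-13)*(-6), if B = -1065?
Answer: -1689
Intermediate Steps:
B - 8*(-13)*(-6) = -1065 - 8*(-13)*(-6) = -1065 - (-104)*(-6) = -1065 - 1*624 = -1065 - 624 = -1689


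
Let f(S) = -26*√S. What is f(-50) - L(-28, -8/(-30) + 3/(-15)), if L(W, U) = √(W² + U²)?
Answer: -√176401/15 - 130*I*√2 ≈ -28.0 - 183.85*I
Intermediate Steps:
L(W, U) = √(U² + W²)
f(-50) - L(-28, -8/(-30) + 3/(-15)) = -130*I*√2 - √((-8/(-30) + 3/(-15))² + (-28)²) = -130*I*√2 - √((-8*(-1/30) + 3*(-1/15))² + 784) = -130*I*√2 - √((4/15 - ⅕)² + 784) = -130*I*√2 - √((1/15)² + 784) = -130*I*√2 - √(1/225 + 784) = -130*I*√2 - √(176401/225) = -130*I*√2 - √176401/15 = -√176401/15 - 130*I*√2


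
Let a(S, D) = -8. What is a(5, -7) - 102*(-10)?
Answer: 1012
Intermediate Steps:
a(5, -7) - 102*(-10) = -8 - 102*(-10) = -8 + 1020 = 1012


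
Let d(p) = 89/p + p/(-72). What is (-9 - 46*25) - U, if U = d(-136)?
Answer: -1420127/1224 ≈ -1160.2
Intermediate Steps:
d(p) = 89/p - p/72 (d(p) = 89/p + p*(-1/72) = 89/p - p/72)
U = 1511/1224 (U = 89/(-136) - 1/72*(-136) = 89*(-1/136) + 17/9 = -89/136 + 17/9 = 1511/1224 ≈ 1.2345)
(-9 - 46*25) - U = (-9 - 46*25) - 1*1511/1224 = (-9 - 1150) - 1511/1224 = -1159 - 1511/1224 = -1420127/1224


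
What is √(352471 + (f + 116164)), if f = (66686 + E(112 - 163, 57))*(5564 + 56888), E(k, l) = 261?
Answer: √4181442679 ≈ 64664.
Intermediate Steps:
f = 4180974044 (f = (66686 + 261)*(5564 + 56888) = 66947*62452 = 4180974044)
√(352471 + (f + 116164)) = √(352471 + (4180974044 + 116164)) = √(352471 + 4181090208) = √4181442679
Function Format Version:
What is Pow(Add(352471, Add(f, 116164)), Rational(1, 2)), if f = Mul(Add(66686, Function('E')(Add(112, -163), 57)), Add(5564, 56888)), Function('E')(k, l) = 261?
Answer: Pow(4181442679, Rational(1, 2)) ≈ 64664.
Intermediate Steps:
f = 4180974044 (f = Mul(Add(66686, 261), Add(5564, 56888)) = Mul(66947, 62452) = 4180974044)
Pow(Add(352471, Add(f, 116164)), Rational(1, 2)) = Pow(Add(352471, Add(4180974044, 116164)), Rational(1, 2)) = Pow(Add(352471, 4181090208), Rational(1, 2)) = Pow(4181442679, Rational(1, 2))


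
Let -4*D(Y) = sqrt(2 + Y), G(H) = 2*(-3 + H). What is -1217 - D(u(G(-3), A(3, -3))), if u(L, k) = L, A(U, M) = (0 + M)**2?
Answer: -1217 + I*sqrt(10)/4 ≈ -1217.0 + 0.79057*I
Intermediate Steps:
G(H) = -6 + 2*H
A(U, M) = M**2
D(Y) = -sqrt(2 + Y)/4
-1217 - D(u(G(-3), A(3, -3))) = -1217 - (-1)*sqrt(2 + (-6 + 2*(-3)))/4 = -1217 - (-1)*sqrt(2 + (-6 - 6))/4 = -1217 - (-1)*sqrt(2 - 12)/4 = -1217 - (-1)*sqrt(-10)/4 = -1217 - (-1)*I*sqrt(10)/4 = -1217 + I*sqrt(10)/4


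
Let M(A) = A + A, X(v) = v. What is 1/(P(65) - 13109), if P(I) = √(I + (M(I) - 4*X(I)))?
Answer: -13109/171845946 - I*√65/171845946 ≈ -7.6283e-5 - 4.6916e-8*I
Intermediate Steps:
M(A) = 2*A
P(I) = √(-I) (P(I) = √(I + (2*I - 4*I)) = √(I - 2*I) = √(-I))
1/(P(65) - 13109) = 1/(√(-1*65) - 13109) = 1/(√(-65) - 13109) = 1/(I*√65 - 13109) = 1/(-13109 + I*√65)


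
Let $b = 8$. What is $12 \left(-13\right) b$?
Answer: $-1248$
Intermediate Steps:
$12 \left(-13\right) b = 12 \left(-13\right) 8 = \left(-156\right) 8 = -1248$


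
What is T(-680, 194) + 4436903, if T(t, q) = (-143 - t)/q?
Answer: 860759719/194 ≈ 4.4369e+6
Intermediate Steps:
T(t, q) = (-143 - t)/q
T(-680, 194) + 4436903 = (-143 - 1*(-680))/194 + 4436903 = (-143 + 680)/194 + 4436903 = (1/194)*537 + 4436903 = 537/194 + 4436903 = 860759719/194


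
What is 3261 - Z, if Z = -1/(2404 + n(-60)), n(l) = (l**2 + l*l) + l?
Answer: 31122985/9544 ≈ 3261.0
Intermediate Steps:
n(l) = l + 2*l**2 (n(l) = (l**2 + l**2) + l = 2*l**2 + l = l + 2*l**2)
Z = -1/9544 (Z = -1/(2404 - 60*(1 + 2*(-60))) = -1/(2404 - 60*(1 - 120)) = -1/(2404 - 60*(-119)) = -1/(2404 + 7140) = -1/9544 ≈ -0.00010478)
3261 - Z = 3261 - 1*(-1/9544) = 3261 + 1/9544 = 31122985/9544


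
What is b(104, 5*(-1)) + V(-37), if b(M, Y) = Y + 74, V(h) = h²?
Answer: 1438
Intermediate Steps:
b(M, Y) = 74 + Y
b(104, 5*(-1)) + V(-37) = (74 + 5*(-1)) + (-37)² = (74 - 5) + 1369 = 69 + 1369 = 1438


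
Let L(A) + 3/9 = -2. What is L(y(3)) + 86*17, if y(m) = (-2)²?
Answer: 4379/3 ≈ 1459.7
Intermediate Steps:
y(m) = 4
L(A) = -7/3 (L(A) = -⅓ - 2 = -7/3)
L(y(3)) + 86*17 = -7/3 + 86*17 = -7/3 + 1462 = 4379/3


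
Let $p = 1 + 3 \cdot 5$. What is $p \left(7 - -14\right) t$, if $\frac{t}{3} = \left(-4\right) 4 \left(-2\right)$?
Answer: $32256$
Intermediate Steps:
$p = 16$ ($p = 1 + 15 = 16$)
$t = 96$ ($t = 3 \left(-4\right) 4 \left(-2\right) = 3 \left(\left(-16\right) \left(-2\right)\right) = 3 \cdot 32 = 96$)
$p \left(7 - -14\right) t = 16 \left(7 - -14\right) 96 = 16 \left(7 + 14\right) 96 = 16 \cdot 21 \cdot 96 = 336 \cdot 96 = 32256$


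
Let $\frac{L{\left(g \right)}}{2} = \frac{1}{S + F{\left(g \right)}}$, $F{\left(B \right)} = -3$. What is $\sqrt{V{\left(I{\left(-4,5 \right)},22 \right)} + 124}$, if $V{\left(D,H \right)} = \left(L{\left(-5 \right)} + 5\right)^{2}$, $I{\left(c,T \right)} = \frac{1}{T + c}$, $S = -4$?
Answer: $\frac{\sqrt{7165}}{7} \approx 12.092$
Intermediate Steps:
$L{\left(g \right)} = - \frac{2}{7}$ ($L{\left(g \right)} = \frac{2}{-4 - 3} = \frac{2}{-7} = 2 \left(- \frac{1}{7}\right) = - \frac{2}{7}$)
$V{\left(D,H \right)} = \frac{1089}{49}$ ($V{\left(D,H \right)} = \left(- \frac{2}{7} + 5\right)^{2} = \left(\frac{33}{7}\right)^{2} = \frac{1089}{49}$)
$\sqrt{V{\left(I{\left(-4,5 \right)},22 \right)} + 124} = \sqrt{\frac{1089}{49} + 124} = \sqrt{\frac{7165}{49}} = \frac{\sqrt{7165}}{7}$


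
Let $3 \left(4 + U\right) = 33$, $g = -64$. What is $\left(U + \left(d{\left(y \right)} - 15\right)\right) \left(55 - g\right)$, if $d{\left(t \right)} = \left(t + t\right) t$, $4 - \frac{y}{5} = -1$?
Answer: $147798$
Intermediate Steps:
$y = 25$ ($y = 20 - -5 = 20 + 5 = 25$)
$d{\left(t \right)} = 2 t^{2}$ ($d{\left(t \right)} = 2 t t = 2 t^{2}$)
$U = 7$ ($U = -4 + \frac{1}{3} \cdot 33 = -4 + 11 = 7$)
$\left(U + \left(d{\left(y \right)} - 15\right)\right) \left(55 - g\right) = \left(7 + \left(2 \cdot 25^{2} - 15\right)\right) \left(55 - -64\right) = \left(7 + \left(2 \cdot 625 - 15\right)\right) \left(55 + 64\right) = \left(7 + \left(1250 - 15\right)\right) 119 = \left(7 + 1235\right) 119 = 1242 \cdot 119 = 147798$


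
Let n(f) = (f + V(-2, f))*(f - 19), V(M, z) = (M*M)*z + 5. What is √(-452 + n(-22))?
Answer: √3853 ≈ 62.073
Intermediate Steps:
V(M, z) = 5 + z*M² (V(M, z) = M²*z + 5 = z*M² + 5 = 5 + z*M²)
n(f) = (-19 + f)*(5 + 5*f) (n(f) = (f + (5 + f*(-2)²))*(f - 19) = (f + (5 + f*4))*(-19 + f) = (f + (5 + 4*f))*(-19 + f) = (5 + 5*f)*(-19 + f) = (-19 + f)*(5 + 5*f))
√(-452 + n(-22)) = √(-452 + (-95 - 90*(-22) + 5*(-22)²)) = √(-452 + (-95 + 1980 + 5*484)) = √(-452 + (-95 + 1980 + 2420)) = √(-452 + 4305) = √3853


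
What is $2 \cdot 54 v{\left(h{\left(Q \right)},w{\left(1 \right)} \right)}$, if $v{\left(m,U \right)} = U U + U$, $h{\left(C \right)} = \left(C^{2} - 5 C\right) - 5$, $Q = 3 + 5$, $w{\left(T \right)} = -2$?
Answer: $216$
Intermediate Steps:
$Q = 8$
$h{\left(C \right)} = -5 + C^{2} - 5 C$
$v{\left(m,U \right)} = U + U^{2}$ ($v{\left(m,U \right)} = U^{2} + U = U + U^{2}$)
$2 \cdot 54 v{\left(h{\left(Q \right)},w{\left(1 \right)} \right)} = 2 \cdot 54 \left(- 2 \left(1 - 2\right)\right) = 108 \left(\left(-2\right) \left(-1\right)\right) = 108 \cdot 2 = 216$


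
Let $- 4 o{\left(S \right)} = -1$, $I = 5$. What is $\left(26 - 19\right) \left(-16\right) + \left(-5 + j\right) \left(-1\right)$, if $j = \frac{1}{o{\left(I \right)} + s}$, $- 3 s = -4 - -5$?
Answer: $-95$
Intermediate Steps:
$o{\left(S \right)} = \frac{1}{4}$ ($o{\left(S \right)} = \left(- \frac{1}{4}\right) \left(-1\right) = \frac{1}{4}$)
$s = - \frac{1}{3}$ ($s = - \frac{-4 - -5}{3} = - \frac{-4 + 5}{3} = \left(- \frac{1}{3}\right) 1 = - \frac{1}{3} \approx -0.33333$)
$j = -12$ ($j = \frac{1}{\frac{1}{4} - \frac{1}{3}} = \frac{1}{- \frac{1}{12}} = -12$)
$\left(26 - 19\right) \left(-16\right) + \left(-5 + j\right) \left(-1\right) = \left(26 - 19\right) \left(-16\right) + \left(-5 - 12\right) \left(-1\right) = 7 \left(-16\right) - -17 = -112 + 17 = -95$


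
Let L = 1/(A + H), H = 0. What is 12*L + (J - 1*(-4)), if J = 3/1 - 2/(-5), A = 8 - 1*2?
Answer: 47/5 ≈ 9.4000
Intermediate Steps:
A = 6 (A = 8 - 2 = 6)
L = 1/6 (L = 1/(6 + 0) = 1/6 ≈ 0.16667)
J = 17/5 (J = 3*1 - 2*(-1/5) = 3 + 2/5 = 17/5 ≈ 3.4000)
12*L + (J - 1*(-4)) = 12*(1/6) + (17/5 - 1*(-4)) = 2 + (17/5 + 4) = 2 + 37/5 = 47/5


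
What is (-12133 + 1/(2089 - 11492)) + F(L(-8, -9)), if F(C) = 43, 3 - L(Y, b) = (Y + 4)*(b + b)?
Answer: -113682271/9403 ≈ -12090.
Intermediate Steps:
L(Y, b) = 3 - 2*b*(4 + Y) (L(Y, b) = 3 - (Y + 4)*(b + b) = 3 - (4 + Y)*2*b = 3 - 2*b*(4 + Y))
(-12133 + 1/(2089 - 11492)) + F(L(-8, -9)) = (-12133 + 1/(2089 - 11492)) + 43 = (-12133 + 1/(-9403)) + 43 = (-12133 - 1/9403) + 43 = -114086600/9403 + 43 = -113682271/9403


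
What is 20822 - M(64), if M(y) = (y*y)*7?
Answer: -7850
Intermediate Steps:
M(y) = 7*y² (M(y) = y²*7 = 7*y²)
20822 - M(64) = 20822 - 7*64² = 20822 - 7*4096 = 20822 - 1*28672 = 20822 - 28672 = -7850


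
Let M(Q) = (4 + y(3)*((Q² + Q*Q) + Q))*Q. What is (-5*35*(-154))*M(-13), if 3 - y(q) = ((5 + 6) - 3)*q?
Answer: 2389737350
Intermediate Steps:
y(q) = 3 - 8*q (y(q) = 3 - ((5 + 6) - 3)*q = 3 - (11 - 3)*q = 3 - 8*q)
M(Q) = Q*(4 - 42*Q² - 21*Q) (M(Q) = (4 + (3 - 8*3)*((Q² + Q*Q) + Q))*Q = (4 + (3 - 24)*((Q² + Q²) + Q))*Q = (4 - 21*(2*Q² + Q))*Q = (4 - 21*(Q + 2*Q²))*Q = (4 + (-42*Q² - 21*Q))*Q = (4 - 42*Q² - 21*Q)*Q = Q*(4 - 42*Q² - 21*Q))
(-5*35*(-154))*M(-13) = (-5*35*(-154))*(-13*(4 - 42*(-13)² - 21*(-13))) = (-175*(-154))*(-13*(4 - 42*169 + 273)) = 26950*(-13*(4 - 7098 + 273)) = 26950*(-13*(-6821)) = 26950*88673 = 2389737350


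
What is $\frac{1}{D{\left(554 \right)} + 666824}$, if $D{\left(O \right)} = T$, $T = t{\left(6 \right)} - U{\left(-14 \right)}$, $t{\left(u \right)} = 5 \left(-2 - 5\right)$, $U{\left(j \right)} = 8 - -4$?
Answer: $\frac{1}{666777} \approx 1.4998 \cdot 10^{-6}$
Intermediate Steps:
$U{\left(j \right)} = 12$ ($U{\left(j \right)} = 8 + 4 = 12$)
$t{\left(u \right)} = -35$ ($t{\left(u \right)} = 5 \left(-7\right) = -35$)
$T = -47$ ($T = -35 - 12 = -47$)
$D{\left(O \right)} = -47$
$\frac{1}{D{\left(554 \right)} + 666824} = \frac{1}{-47 + 666824} = \frac{1}{666777}$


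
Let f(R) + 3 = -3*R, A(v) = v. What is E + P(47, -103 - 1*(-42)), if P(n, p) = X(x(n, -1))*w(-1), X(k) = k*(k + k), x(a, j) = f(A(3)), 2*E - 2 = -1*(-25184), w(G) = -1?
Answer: 12305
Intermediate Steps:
f(R) = -3 - 3*R
E = 12593 (E = 1 + (-1*(-25184))/2 = 1 + (1/2)*25184 = 1 + 12592 = 12593)
x(a, j) = -12 (x(a, j) = -3 - 3*3 = -3 - 9 = -12)
X(k) = 2*k**2 (X(k) = k*(2*k) = 2*k**2)
P(n, p) = -288 (P(n, p) = (2*(-12)**2)*(-1) = (2*144)*(-1) = 288*(-1) = -288)
E + P(47, -103 - 1*(-42)) = 12593 - 288 = 12305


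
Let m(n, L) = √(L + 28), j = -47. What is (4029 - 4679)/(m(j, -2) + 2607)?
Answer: -1694550/6796423 + 650*√26/6796423 ≈ -0.24884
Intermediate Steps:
m(n, L) = √(28 + L)
(4029 - 4679)/(m(j, -2) + 2607) = (4029 - 4679)/(√(28 - 2) + 2607) = -650/(√26 + 2607) = -650/(2607 + √26)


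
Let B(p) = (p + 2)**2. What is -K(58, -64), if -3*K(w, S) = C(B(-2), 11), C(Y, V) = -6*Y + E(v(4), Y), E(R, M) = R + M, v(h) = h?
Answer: 4/3 ≈ 1.3333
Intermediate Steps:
B(p) = (2 + p)**2
E(R, M) = M + R
C(Y, V) = 4 - 5*Y (C(Y, V) = -6*Y + (Y + 4) = -6*Y + (4 + Y) = 4 - 5*Y)
K(w, S) = -4/3 (K(w, S) = -(4 - 5*(2 - 2)**2)/3 = -(4 - 5*0**2)/3 = -(4 - 5*0)/3 = -(4 + 0)/3 = -1/3*4 = -4/3)
-K(58, -64) = -1*(-4/3) = 4/3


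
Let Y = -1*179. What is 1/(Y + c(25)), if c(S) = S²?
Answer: 1/446 ≈ 0.0022422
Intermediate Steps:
Y = -179
1/(Y + c(25)) = 1/(-179 + 25²) = 1/(-179 + 625) = 1/446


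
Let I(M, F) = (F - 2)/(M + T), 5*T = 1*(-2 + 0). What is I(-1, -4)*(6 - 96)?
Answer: -2700/7 ≈ -385.71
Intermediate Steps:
T = -⅖ (T = (1*(-2 + 0))/5 = (1*(-2))/5 = (⅕)*(-2) = -⅖ ≈ -0.40000)
I(M, F) = (-2 + F)/(-⅖ + M) (I(M, F) = (F - 2)/(M - ⅖) = (-2 + F)/(-⅖ + M))
I(-1, -4)*(6 - 96) = (5*(-2 - 4)/(-2 + 5*(-1)))*(6 - 96) = (5*(-6)/(-2 - 5))*(-90) = (5*(-6)/(-7))*(-90) = (5*(-⅐)*(-6))*(-90) = (30/7)*(-90) = -2700/7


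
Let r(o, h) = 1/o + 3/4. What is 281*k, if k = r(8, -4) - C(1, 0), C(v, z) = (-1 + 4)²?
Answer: -18265/8 ≈ -2283.1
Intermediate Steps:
r(o, h) = ¾ + 1/o (r(o, h) = 1/o + 3*(¼) = 1/o + ¾ = ¾ + 1/o)
C(v, z) = 9 (C(v, z) = 3² = 9)
k = -65/8 (k = (¾ + 1/8) - 1*9 = (¾ + ⅛) - 9 = 7/8 - 9 = -65/8 ≈ -8.1250)
281*k = 281*(-65/8) = -18265/8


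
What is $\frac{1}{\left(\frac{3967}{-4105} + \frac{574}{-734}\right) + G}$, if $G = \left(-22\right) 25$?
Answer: $- \frac{1506535}{831228274} \approx -0.0018124$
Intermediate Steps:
$G = -550$
$\frac{1}{\left(\frac{3967}{-4105} + \frac{574}{-734}\right) + G} = \frac{1}{\left(\frac{3967}{-4105} + \frac{574}{-734}\right) - 550} = \frac{1}{\left(3967 \left(- \frac{1}{4105}\right) + 574 \left(- \frac{1}{734}\right)\right) - 550} = \frac{1}{\left(- \frac{3967}{4105} - \frac{287}{367}\right) - 550} = \frac{1}{- \frac{2634024}{1506535} - 550} = \frac{1}{- \frac{831228274}{1506535}} = - \frac{1506535}{831228274}$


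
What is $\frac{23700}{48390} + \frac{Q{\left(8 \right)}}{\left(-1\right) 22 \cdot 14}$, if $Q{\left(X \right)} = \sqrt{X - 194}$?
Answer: $\frac{790}{1613} - \frac{i \sqrt{186}}{308} \approx 0.48977 - 0.04428 i$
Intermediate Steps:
$Q{\left(X \right)} = \sqrt{-194 + X}$
$\frac{23700}{48390} + \frac{Q{\left(8 \right)}}{\left(-1\right) 22 \cdot 14} = \frac{23700}{48390} + \frac{\sqrt{-194 + 8}}{\left(-1\right) 22 \cdot 14} = 23700 \cdot \frac{1}{48390} + \frac{\sqrt{-186}}{\left(-22\right) 14} = \frac{790}{1613} + \frac{i \sqrt{186}}{-308} = \frac{790}{1613} + i \sqrt{186} \left(- \frac{1}{308}\right) = \frac{790}{1613} - \frac{i \sqrt{186}}{308}$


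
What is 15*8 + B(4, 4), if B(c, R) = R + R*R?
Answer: 140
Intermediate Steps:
B(c, R) = R + R²
15*8 + B(4, 4) = 15*8 + 4*(1 + 4) = 120 + 4*5 = 120 + 20 = 140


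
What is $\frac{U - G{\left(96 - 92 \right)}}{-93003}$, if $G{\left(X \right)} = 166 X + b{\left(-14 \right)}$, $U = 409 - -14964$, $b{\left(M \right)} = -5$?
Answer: $- \frac{14714}{93003} \approx -0.15821$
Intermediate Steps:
$U = 15373$ ($U = 409 + 14964 = 15373$)
$G{\left(X \right)} = -5 + 166 X$ ($G{\left(X \right)} = 166 X - 5 = -5 + 166 X$)
$\frac{U - G{\left(96 - 92 \right)}}{-93003} = \frac{15373 - \left(-5 + 166 \left(96 - 92\right)\right)}{-93003} = \left(15373 - \left(-5 + 166 \cdot 4\right)\right) \left(- \frac{1}{93003}\right) = \left(15373 - \left(-5 + 664\right)\right) \left(- \frac{1}{93003}\right) = \left(15373 - 659\right) \left(- \frac{1}{93003}\right) = 14714 \left(- \frac{1}{93003}\right) = - \frac{14714}{93003}$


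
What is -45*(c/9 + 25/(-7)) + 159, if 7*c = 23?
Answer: 2123/7 ≈ 303.29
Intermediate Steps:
c = 23/7 (c = (⅐)*23 = 23/7 ≈ 3.2857)
-45*(c/9 + 25/(-7)) + 159 = -45*((23/7)/9 + 25/(-7)) + 159 = -45*((23/7)*(⅑) + 25*(-⅐)) + 159 = -45*(23/63 - 25/7) + 159 = -45*(-202/63) + 159 = 1010/7 + 159 = 2123/7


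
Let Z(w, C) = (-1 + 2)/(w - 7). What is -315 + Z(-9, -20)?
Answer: -5041/16 ≈ -315.06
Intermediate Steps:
Z(w, C) = 1/(-7 + w)
-315 + Z(-9, -20) = -315 + 1/(-7 - 9) = -315 + 1/(-16) = -315 - 1/16 = -5041/16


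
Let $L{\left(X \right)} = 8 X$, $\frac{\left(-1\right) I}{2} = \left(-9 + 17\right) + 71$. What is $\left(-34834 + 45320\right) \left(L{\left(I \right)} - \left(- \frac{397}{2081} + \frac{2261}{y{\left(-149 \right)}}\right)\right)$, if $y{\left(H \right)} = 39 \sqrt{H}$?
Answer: $- \frac{27578043682}{2081} + \frac{23708846 i \sqrt{149}}{5811} \approx -1.3252 \cdot 10^{7} + 49803.0 i$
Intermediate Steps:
$I = -158$ ($I = - 2 \left(\left(-9 + 17\right) + 71\right) = - 2 \left(8 + 71\right) = \left(-2\right) 79 = -158$)
$\left(-34834 + 45320\right) \left(L{\left(I \right)} - \left(- \frac{397}{2081} + \frac{2261}{y{\left(-149 \right)}}\right)\right) = \left(-34834 + 45320\right) \left(8 \left(-158\right) - \left(- \frac{397}{2081} + 2261 \left(- \frac{i \sqrt{149}}{5811}\right)\right)\right) = 10486 \left(-1264 - \left(- \frac{397}{2081} + \frac{2261}{39 i \sqrt{149}}\right)\right) = 10486 \left(-1264 + \left(\frac{397}{2081} - \frac{2261}{39 i \sqrt{149}}\right)\right) = 10486 \left(-1264 + \left(\frac{397}{2081} - 2261 \left(- \frac{i \sqrt{149}}{5811}\right)\right)\right) = 10486 \left(-1264 + \left(\frac{397}{2081} + \frac{2261 i \sqrt{149}}{5811}\right)\right) = 10486 \left(- \frac{2629987}{2081} + \frac{2261 i \sqrt{149}}{5811}\right) = - \frac{27578043682}{2081} + \frac{23708846 i \sqrt{149}}{5811}$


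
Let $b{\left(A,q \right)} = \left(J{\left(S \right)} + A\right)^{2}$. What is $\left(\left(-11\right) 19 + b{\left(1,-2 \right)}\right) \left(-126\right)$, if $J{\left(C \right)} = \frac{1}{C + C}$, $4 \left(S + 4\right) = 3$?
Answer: $\frac{4435200}{169} \approx 26244.0$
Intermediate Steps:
$S = - \frac{13}{4}$ ($S = -4 + \frac{1}{4} \cdot 3 = -4 + \frac{3}{4} = - \frac{13}{4} \approx -3.25$)
$J{\left(C \right)} = \frac{1}{2 C}$
$b{\left(A,q \right)} = \left(- \frac{2}{13} + A\right)^{2}$ ($b{\left(A,q \right)} = \left(\frac{1}{2 \left(- \frac{13}{4}\right)} + A\right)^{2} = \left(\frac{1}{2} \left(- \frac{4}{13}\right) + A\right)^{2} = \left(- \frac{2}{13} + A\right)^{2}$)
$\left(\left(-11\right) 19 + b{\left(1,-2 \right)}\right) \left(-126\right) = \left(\left(-11\right) 19 + \frac{\left(-2 + 13 \cdot 1\right)^{2}}{169}\right) \left(-126\right) = \left(-209 + \frac{\left(-2 + 13\right)^{2}}{169}\right) \left(-126\right) = \left(-209 + \frac{11^{2}}{169}\right) \left(-126\right) = \left(-209 + \frac{1}{169} \cdot 121\right) \left(-126\right) = \left(-209 + \frac{121}{169}\right) \left(-126\right) = \left(- \frac{35200}{169}\right) \left(-126\right) = \frac{4435200}{169}$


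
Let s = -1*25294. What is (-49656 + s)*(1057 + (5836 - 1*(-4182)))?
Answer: -830071250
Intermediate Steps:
s = -25294
(-49656 + s)*(1057 + (5836 - 1*(-4182))) = (-49656 - 25294)*(1057 + (5836 - 1*(-4182))) = -74950*(1057 + (5836 + 4182)) = -74950*(1057 + 10018) = -74950*11075 = -830071250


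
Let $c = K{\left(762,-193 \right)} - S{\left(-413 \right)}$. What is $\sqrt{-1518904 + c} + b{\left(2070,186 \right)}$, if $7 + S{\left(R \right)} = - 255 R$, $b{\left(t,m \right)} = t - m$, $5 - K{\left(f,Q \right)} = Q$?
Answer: $1884 + 3 i \sqrt{180446} \approx 1884.0 + 1274.4 i$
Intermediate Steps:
$K{\left(f,Q \right)} = 5 - Q$
$S{\left(R \right)} = -7 - 255 R$
$c = -105110$ ($c = \left(5 - -193\right) - \left(-7 - -105315\right) = \left(5 + 193\right) - \left(-7 + 105315\right) = 198 - 105308 = -105110$)
$\sqrt{-1518904 + c} + b{\left(2070,186 \right)} = \sqrt{-1518904 - 105110} + \left(2070 - 186\right) = \sqrt{-1624014} + \left(2070 - 186\right) = 3 i \sqrt{180446} + 1884 = 1884 + 3 i \sqrt{180446}$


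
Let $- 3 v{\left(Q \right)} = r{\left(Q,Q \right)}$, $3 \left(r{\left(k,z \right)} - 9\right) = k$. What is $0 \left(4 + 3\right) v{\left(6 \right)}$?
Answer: $0$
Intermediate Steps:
$r{\left(k,z \right)} = 9 + \frac{k}{3}$
$v{\left(Q \right)} = -3 - \frac{Q}{9}$ ($v{\left(Q \right)} = - \frac{9 + \frac{Q}{3}}{3} = -3 - \frac{Q}{9}$)
$0 \left(4 + 3\right) v{\left(6 \right)} = 0 \left(4 + 3\right) \left(-3 - \frac{2}{3}\right) = 0 \cdot 7 \left(-3 - \frac{2}{3}\right) = 0 \left(- \frac{11}{3}\right) = 0$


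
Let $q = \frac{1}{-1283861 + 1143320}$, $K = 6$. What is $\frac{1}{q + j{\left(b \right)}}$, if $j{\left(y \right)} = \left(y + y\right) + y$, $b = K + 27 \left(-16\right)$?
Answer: $- \frac{140541}{179611399} \approx -0.00078247$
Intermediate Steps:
$b = -426$ ($b = 6 + 27 \left(-16\right) = 6 - 432 = -426$)
$j{\left(y \right)} = 3 y$ ($j{\left(y \right)} = 2 y + y = 3 y$)
$q = - \frac{1}{140541}$ ($q = \frac{1}{-140541} = - \frac{1}{140541} \approx -7.1154 \cdot 10^{-6}$)
$\frac{1}{q + j{\left(b \right)}} = \frac{1}{- \frac{1}{140541} + 3 \left(-426\right)} = \frac{1}{- \frac{1}{140541} - 1278} = \frac{1}{- \frac{179611399}{140541}} = - \frac{140541}{179611399}$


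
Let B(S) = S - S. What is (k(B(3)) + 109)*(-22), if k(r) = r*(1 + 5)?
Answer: -2398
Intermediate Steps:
B(S) = 0
k(r) = 6*r (k(r) = r*6 = 6*r)
(k(B(3)) + 109)*(-22) = (6*0 + 109)*(-22) = (0 + 109)*(-22) = 109*(-22) = -2398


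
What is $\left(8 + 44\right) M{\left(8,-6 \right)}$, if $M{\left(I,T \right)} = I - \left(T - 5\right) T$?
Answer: $-3016$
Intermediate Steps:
$M{\left(I,T \right)} = I - T \left(-5 + T\right)$ ($M{\left(I,T \right)} = I - \left(-5 + T\right) T = I - T \left(-5 + T\right)$)
$\left(8 + 44\right) M{\left(8,-6 \right)} = \left(8 + 44\right) \left(8 - \left(-6\right)^{2} + 5 \left(-6\right)\right) = 52 \left(8 - 36 - 30\right) = 52 \left(-58\right) = -3016$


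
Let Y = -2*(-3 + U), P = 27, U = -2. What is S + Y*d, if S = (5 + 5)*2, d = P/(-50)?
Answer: 73/5 ≈ 14.600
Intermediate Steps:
d = -27/50 (d = 27/(-50) = 27*(-1/50) = -27/50 ≈ -0.54000)
S = 20 (S = 10*2 = 20)
Y = 10 (Y = -2*(-3 - 2) = -2*(-5) = 10)
S + Y*d = 20 + 10*(-27/50) = 20 - 27/5 = 73/5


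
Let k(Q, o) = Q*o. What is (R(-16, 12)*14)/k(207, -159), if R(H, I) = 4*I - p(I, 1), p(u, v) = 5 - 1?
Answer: -616/32913 ≈ -0.018716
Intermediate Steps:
p(u, v) = 4
R(H, I) = -4 + 4*I (R(H, I) = 4*I - 1*4 = 4*I - 4 = -4 + 4*I)
(R(-16, 12)*14)/k(207, -159) = ((-4 + 4*12)*14)/((207*(-159))) = ((-4 + 48)*14)/(-32913) = (44*14)*(-1/32913) = 616*(-1/32913) = -616/32913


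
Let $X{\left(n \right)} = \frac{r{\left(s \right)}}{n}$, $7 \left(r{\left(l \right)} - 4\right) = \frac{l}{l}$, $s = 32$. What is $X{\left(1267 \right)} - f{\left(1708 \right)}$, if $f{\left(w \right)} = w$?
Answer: $- \frac{15148223}{8869} \approx -1708.0$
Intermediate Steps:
$r{\left(l \right)} = \frac{29}{7}$ ($r{\left(l \right)} = 4 + \frac{l \frac{1}{l}}{7} = 4 + \frac{1}{7} \cdot 1 = 4 + \frac{1}{7} = \frac{29}{7}$)
$X{\left(n \right)} = \frac{29}{7 n}$
$X{\left(1267 \right)} - f{\left(1708 \right)} = \frac{29}{7 \cdot 1267} - 1708 = \frac{29}{7} \cdot \frac{1}{1267} - 1708 = \frac{29}{8869} - 1708 = - \frac{15148223}{8869}$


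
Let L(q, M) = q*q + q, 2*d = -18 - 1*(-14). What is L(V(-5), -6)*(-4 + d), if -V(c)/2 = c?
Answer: -660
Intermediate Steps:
V(c) = -2*c
d = -2 (d = (-18 - 1*(-14))/2 = (-18 + 14)/2 = (½)*(-4) = -2)
L(q, M) = q + q² (L(q, M) = q² + q = q + q²)
L(V(-5), -6)*(-4 + d) = ((-2*(-5))*(1 - 2*(-5)))*(-4 - 2) = (10*(1 + 10))*(-6) = (10*11)*(-6) = 110*(-6) = -660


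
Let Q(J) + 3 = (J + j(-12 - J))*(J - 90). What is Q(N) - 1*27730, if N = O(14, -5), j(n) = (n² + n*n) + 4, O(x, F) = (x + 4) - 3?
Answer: -138508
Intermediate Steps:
O(x, F) = 1 + x (O(x, F) = (4 + x) - 3 = 1 + x)
j(n) = 4 + 2*n² (j(n) = (n² + n²) + 4 = 2*n² + 4 = 4 + 2*n²)
N = 15 (N = 1 + 14 = 15)
Q(J) = -3 + (-90 + J)*(4 + J + 2*(-12 - J)²) (Q(J) = -3 + (J + (4 + 2*(-12 - J)²))*(J - 90) = -3 + (4 + J + 2*(-12 - J)²)*(-90 + J) = -3 + (-90 + J)*(4 + J + 2*(-12 - J)²))
Q(N) - 1*27730 = (-26283 - 4118*15 - 131*15² + 2*15³) - 1*27730 = (-26283 - 61770 - 131*225 + 2*3375) - 27730 = (-26283 - 61770 - 29475 + 6750) - 27730 = -110778 - 27730 = -138508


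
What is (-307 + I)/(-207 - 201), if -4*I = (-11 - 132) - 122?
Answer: 321/544 ≈ 0.59007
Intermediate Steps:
I = 265/4 (I = -((-11 - 132) - 122)/4 = -(-143 - 122)/4 = -¼*(-265) = 265/4 ≈ 66.250)
(-307 + I)/(-207 - 201) = (-307 + 265/4)/(-207 - 201) = -963/4/(-408) = -963/4*(-1/408) = 321/544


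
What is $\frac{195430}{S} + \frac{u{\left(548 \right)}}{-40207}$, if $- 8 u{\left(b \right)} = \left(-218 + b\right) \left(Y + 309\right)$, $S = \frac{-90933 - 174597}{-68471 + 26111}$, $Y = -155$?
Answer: $\frac{22190127376195}{711744314} \approx 31177.0$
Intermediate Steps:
$S = \frac{8851}{1412}$ ($S = - \frac{265530}{-42360} = \left(-265530\right) \left(- \frac{1}{42360}\right) = \frac{8851}{1412} \approx 6.2684$)
$u{\left(b \right)} = \frac{8393}{2} - \frac{77 b}{4}$ ($u{\left(b \right)} = - \frac{\left(-218 + b\right) \left(-155 + 309\right)}{8} = - \frac{\left(-218 + b\right) 154}{8} = - \frac{-33572 + 154 b}{8} = \frac{8393}{2} - \frac{77 b}{4}$)
$\frac{195430}{S} + \frac{u{\left(548 \right)}}{-40207} = \frac{195430}{\frac{8851}{1412}} + \frac{\frac{8393}{2} - 10549}{-40207} = 195430 \cdot \frac{1412}{8851} + \left(\frac{8393}{2} - 10549\right) \left(- \frac{1}{40207}\right) = \frac{275947160}{8851} - - \frac{12705}{80414} = \frac{275947160}{8851} + \frac{12705}{80414} = \frac{22190127376195}{711744314}$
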